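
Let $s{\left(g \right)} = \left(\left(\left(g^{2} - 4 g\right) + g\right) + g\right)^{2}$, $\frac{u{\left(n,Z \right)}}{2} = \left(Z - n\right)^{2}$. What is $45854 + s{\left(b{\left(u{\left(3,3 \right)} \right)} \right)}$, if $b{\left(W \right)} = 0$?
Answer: $45854$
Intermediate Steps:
$u{\left(n,Z \right)} = 2 \left(Z - n\right)^{2}$
$s{\left(g \right)} = \left(g^{2} - 2 g\right)^{2}$ ($s{\left(g \right)} = \left(\left(g^{2} - 3 g\right) + g\right)^{2} = \left(g^{2} - 2 g\right)^{2}$)
$45854 + s{\left(b{\left(u{\left(3,3 \right)} \right)} \right)} = 45854 + 0^{2} \left(-2 + 0\right)^{2} = 45854 + 0 \left(-2\right)^{2} = 45854 + 0 \cdot 4 = 45854 + 0 = 45854$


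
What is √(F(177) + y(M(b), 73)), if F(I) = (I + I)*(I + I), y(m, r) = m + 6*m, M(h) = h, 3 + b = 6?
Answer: √125337 ≈ 354.03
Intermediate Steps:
b = 3 (b = -3 + 6 = 3)
y(m, r) = 7*m
F(I) = 4*I² (F(I) = (2*I)*(2*I) = 4*I²)
√(F(177) + y(M(b), 73)) = √(4*177² + 7*3) = √(4*31329 + 21) = √(125316 + 21) = √125337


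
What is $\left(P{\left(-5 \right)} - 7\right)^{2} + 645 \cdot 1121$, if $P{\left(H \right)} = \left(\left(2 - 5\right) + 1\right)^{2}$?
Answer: $723054$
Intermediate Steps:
$P{\left(H \right)} = 4$ ($P{\left(H \right)} = \left(-3 + 1\right)^{2} = \left(-2\right)^{2} = 4$)
$\left(P{\left(-5 \right)} - 7\right)^{2} + 645 \cdot 1121 = \left(4 - 7\right)^{2} + 645 \cdot 1121 = \left(4 + \left(-8 + 1\right)\right)^{2} + 723045 = \left(4 - 7\right)^{2} + 723045 = \left(-3\right)^{2} + 723045 = 9 + 723045 = 723054$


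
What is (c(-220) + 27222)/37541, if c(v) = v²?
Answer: 75622/37541 ≈ 2.0144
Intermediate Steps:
(c(-220) + 27222)/37541 = ((-220)² + 27222)/37541 = (48400 + 27222)*(1/37541) = 75622*(1/37541) = 75622/37541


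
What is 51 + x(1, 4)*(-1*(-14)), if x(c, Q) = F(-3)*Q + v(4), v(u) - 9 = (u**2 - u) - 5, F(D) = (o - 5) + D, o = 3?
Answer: -5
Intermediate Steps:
F(D) = -2 + D (F(D) = (3 - 5) + D = -2 + D)
v(u) = 4 + u**2 - u (v(u) = 9 + ((u**2 - u) - 5) = 9 + (-5 + u**2 - u) = 4 + u**2 - u)
x(c, Q) = 16 - 5*Q (x(c, Q) = (-2 - 3)*Q + (4 + 4**2 - 1*4) = -5*Q + (4 + 16 - 4) = -5*Q + 16 = 16 - 5*Q)
51 + x(1, 4)*(-1*(-14)) = 51 + (16 - 5*4)*(-1*(-14)) = 51 + (16 - 20)*14 = 51 - 4*14 = 51 - 56 = -5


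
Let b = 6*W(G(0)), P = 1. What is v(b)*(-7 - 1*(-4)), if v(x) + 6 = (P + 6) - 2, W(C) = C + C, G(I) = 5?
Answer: 3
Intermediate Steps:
W(C) = 2*C
b = 60 (b = 6*(2*5) = 6*10 = 60)
v(x) = -1 (v(x) = -6 + ((1 + 6) - 2) = -6 + (7 - 2) = -6 + 5 = -1)
v(b)*(-7 - 1*(-4)) = -(-7 - 1*(-4)) = -(-7 + 4) = -1*(-3) = 3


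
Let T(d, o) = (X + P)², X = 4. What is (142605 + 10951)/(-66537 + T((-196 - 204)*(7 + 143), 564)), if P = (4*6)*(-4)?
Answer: -153556/58073 ≈ -2.6442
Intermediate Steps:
P = -96 (P = 24*(-4) = -96)
T(d, o) = 8464 (T(d, o) = (4 - 96)² = (-92)² = 8464)
(142605 + 10951)/(-66537 + T((-196 - 204)*(7 + 143), 564)) = (142605 + 10951)/(-66537 + 8464) = 153556/(-58073) = 153556*(-1/58073) = -153556/58073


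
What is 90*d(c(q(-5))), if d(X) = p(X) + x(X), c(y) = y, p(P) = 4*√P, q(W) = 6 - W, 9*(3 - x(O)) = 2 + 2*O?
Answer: 30 + 360*√11 ≈ 1224.0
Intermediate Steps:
x(O) = 25/9 - 2*O/9 (x(O) = 3 - (2 + 2*O)/9 = 3 + (-2/9 - 2*O/9) = 25/9 - 2*O/9)
d(X) = 25/9 + 4*√X - 2*X/9 (d(X) = 4*√X + (25/9 - 2*X/9) = 25/9 + 4*√X - 2*X/9)
90*d(c(q(-5))) = 90*(25/9 + 4*√(6 - 1*(-5)) - 2*(6 - 1*(-5))/9) = 90*(25/9 + 4*√(6 + 5) - 2*(6 + 5)/9) = 90*(25/9 + 4*√11 - 2/9*11) = 90*(25/9 + 4*√11 - 22/9) = 90*(⅓ + 4*√11) = 30 + 360*√11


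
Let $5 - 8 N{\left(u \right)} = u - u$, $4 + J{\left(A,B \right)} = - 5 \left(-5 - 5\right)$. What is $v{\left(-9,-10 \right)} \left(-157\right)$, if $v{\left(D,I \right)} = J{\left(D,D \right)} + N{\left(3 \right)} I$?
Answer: $- \frac{24963}{4} \approx -6240.8$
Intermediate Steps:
$J{\left(A,B \right)} = 46$ ($J{\left(A,B \right)} = -4 - 5 \left(-5 - 5\right) = -4 - -50 = -4 + 50 = 46$)
$N{\left(u \right)} = \frac{5}{8}$ ($N{\left(u \right)} = \frac{5}{8} - \frac{u - u}{8} = \frac{5}{8} - 0 = \frac{5}{8} + 0 = \frac{5}{8}$)
$v{\left(D,I \right)} = 46 + \frac{5 I}{8}$
$v{\left(-9,-10 \right)} \left(-157\right) = \left(46 + \frac{5}{8} \left(-10\right)\right) \left(-157\right) = \left(46 - \frac{25}{4}\right) \left(-157\right) = \frac{159}{4} \left(-157\right) = - \frac{24963}{4}$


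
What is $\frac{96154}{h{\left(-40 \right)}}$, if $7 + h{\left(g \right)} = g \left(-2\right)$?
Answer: $\frac{96154}{73} \approx 1317.2$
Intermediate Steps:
$h{\left(g \right)} = -7 - 2 g$ ($h{\left(g \right)} = -7 + g \left(-2\right) = -7 - 2 g$)
$\frac{96154}{h{\left(-40 \right)}} = \frac{96154}{-7 - -80} = \frac{96154}{-7 + 80} = \frac{96154}{73}$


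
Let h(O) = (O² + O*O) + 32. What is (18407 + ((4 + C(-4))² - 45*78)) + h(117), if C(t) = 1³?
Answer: 42332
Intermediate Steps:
h(O) = 32 + 2*O² (h(O) = (O² + O²) + 32 = 2*O² + 32 = 32 + 2*O²)
C(t) = 1
(18407 + ((4 + C(-4))² - 45*78)) + h(117) = (18407 + ((4 + 1)² - 45*78)) + (32 + 2*117²) = (18407 + (5² - 3510)) + (32 + 2*13689) = (18407 + (25 - 3510)) + (32 + 27378) = (18407 - 3485) + 27410 = 14922 + 27410 = 42332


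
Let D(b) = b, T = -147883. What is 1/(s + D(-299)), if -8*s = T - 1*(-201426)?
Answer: -8/55935 ≈ -0.00014302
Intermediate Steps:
s = -53543/8 (s = -(-147883 - 1*(-201426))/8 = -(-147883 + 201426)/8 = -⅛*53543 = -53543/8 ≈ -6692.9)
1/(s + D(-299)) = 1/(-53543/8 - 299) = 1/(-55935/8) = -8/55935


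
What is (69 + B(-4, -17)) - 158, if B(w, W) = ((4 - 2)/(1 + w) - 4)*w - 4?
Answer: -223/3 ≈ -74.333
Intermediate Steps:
B(w, W) = -4 + w*(-4 + 2/(1 + w)) (B(w, W) = (2/(1 + w) - 4)*w - 4 = (-4 + 2/(1 + w))*w - 4 = w*(-4 + 2/(1 + w)) - 4 = -4 + w*(-4 + 2/(1 + w)))
(69 + B(-4, -17)) - 158 = (69 + 2*(-2 - 3*(-4) - 2*(-4)²)/(1 - 4)) - 158 = (69 + 2*(-2 + 12 - 2*16)/(-3)) - 158 = (69 + 2*(-⅓)*(-2 + 12 - 32)) - 158 = (69 + 2*(-⅓)*(-22)) - 158 = (69 + 44/3) - 158 = 251/3 - 158 = -223/3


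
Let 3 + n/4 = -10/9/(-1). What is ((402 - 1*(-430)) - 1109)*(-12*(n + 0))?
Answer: -75344/3 ≈ -25115.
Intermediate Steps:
n = -68/9 (n = -12 + 4*(-10/9/(-1)) = -12 + 4*(-10*1/9*(-1)) = -12 + 4*(-10/9*(-1)) = -12 + 4*(10/9) = -12 + 40/9 = -68/9 ≈ -7.5556)
((402 - 1*(-430)) - 1109)*(-12*(n + 0)) = ((402 - 1*(-430)) - 1109)*(-12*(-68/9 + 0)) = ((402 + 430) - 1109)*(-12*(-68/9)) = (832 - 1109)*(272/3) = -277*272/3 = -75344/3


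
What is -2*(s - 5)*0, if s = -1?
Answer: 0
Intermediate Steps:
-2*(s - 5)*0 = -2*(-1 - 5)*0 = -2*(-6)*0 = 12*0 = 0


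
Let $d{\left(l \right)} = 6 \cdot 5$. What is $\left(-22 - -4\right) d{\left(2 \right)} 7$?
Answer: $-3780$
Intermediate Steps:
$d{\left(l \right)} = 30$
$\left(-22 - -4\right) d{\left(2 \right)} 7 = \left(-22 - -4\right) 30 \cdot 7 = \left(-22 + 4\right) 30 \cdot 7 = \left(-18\right) 30 \cdot 7 = \left(-540\right) 7 = -3780$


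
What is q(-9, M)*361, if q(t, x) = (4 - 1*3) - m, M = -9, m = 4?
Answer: -1083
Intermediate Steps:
q(t, x) = -3 (q(t, x) = (4 - 1*3) - 1*4 = (4 - 3) - 4 = 1 - 4 = -3)
q(-9, M)*361 = -3*361 = -1083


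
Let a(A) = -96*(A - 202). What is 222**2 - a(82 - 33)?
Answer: 34596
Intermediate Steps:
a(A) = 19392 - 96*A (a(A) = -96*(-202 + A) = 19392 - 96*A)
222**2 - a(82 - 33) = 222**2 - (19392 - 96*(82 - 33)) = 49284 - (19392 - 96*49) = 49284 - (19392 - 4704) = 49284 - 1*14688 = 49284 - 14688 = 34596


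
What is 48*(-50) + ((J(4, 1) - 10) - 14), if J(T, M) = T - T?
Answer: -2424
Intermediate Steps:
J(T, M) = 0
48*(-50) + ((J(4, 1) - 10) - 14) = 48*(-50) + ((0 - 10) - 14) = -2400 + (-10 - 14) = -2400 - 24 = -2424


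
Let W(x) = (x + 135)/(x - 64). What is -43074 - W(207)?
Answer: -6159924/143 ≈ -43076.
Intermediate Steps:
W(x) = (135 + x)/(-64 + x)
-43074 - W(207) = -43074 - (135 + 207)/(-64 + 207) = -43074 - 342/143 = -6159924/143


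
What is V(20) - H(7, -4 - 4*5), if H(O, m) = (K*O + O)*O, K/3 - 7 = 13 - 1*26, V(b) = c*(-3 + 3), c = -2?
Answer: 833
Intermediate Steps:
V(b) = 0 (V(b) = -2*(-3 + 3) = -2*0 = 0)
K = -18 (K = 21 + 3*(13 - 1*26) = 21 + 3*(13 - 26) = 21 + 3*(-13) = 21 - 39 = -18)
H(O, m) = -17*O² (H(O, m) = (-18*O + O)*O = (-17*O)*O = -17*O²)
V(20) - H(7, -4 - 4*5) = 0 - (-17)*7² = 0 - (-17)*49 = 0 - 1*(-833) = 0 + 833 = 833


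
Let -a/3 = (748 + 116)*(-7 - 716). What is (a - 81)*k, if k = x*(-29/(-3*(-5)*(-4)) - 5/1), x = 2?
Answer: -33855759/2 ≈ -1.6928e+7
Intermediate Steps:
a = 1874016 (a = -3*(748 + 116)*(-7 - 716) = -2592*(-723) = -3*(-624672) = 1874016)
k = -271/30 (k = 2*(-29/(-3*(-5)*(-4)) - 5/1) = 2*(-29/(15*(-4)) - 5*1) = 2*(-29/(-60) - 5) = 2*(-29*(-1/60) - 5) = 2*(29/60 - 5) = 2*(-271/60) = -271/30 ≈ -9.0333)
(a - 81)*k = (1874016 - 81)*(-271/30) = 1873935*(-271/30) = -33855759/2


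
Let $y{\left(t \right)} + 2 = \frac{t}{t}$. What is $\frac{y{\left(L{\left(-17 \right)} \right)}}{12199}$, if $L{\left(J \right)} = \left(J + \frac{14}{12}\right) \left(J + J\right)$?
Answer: $- \frac{1}{12199} \approx -8.1974 \cdot 10^{-5}$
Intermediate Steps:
$L{\left(J \right)} = 2 J \left(\frac{7}{6} + J\right)$ ($L{\left(J \right)} = \left(J + 14 \cdot \frac{1}{12}\right) 2 J = \left(J + \frac{7}{6}\right) 2 J = \left(\frac{7}{6} + J\right) 2 J = 2 J \left(\frac{7}{6} + J\right)$)
$y{\left(t \right)} = -1$ ($y{\left(t \right)} = -2 + \frac{t}{t} = -2 + 1 = -1$)
$\frac{y{\left(L{\left(-17 \right)} \right)}}{12199} = - \frac{1}{12199}$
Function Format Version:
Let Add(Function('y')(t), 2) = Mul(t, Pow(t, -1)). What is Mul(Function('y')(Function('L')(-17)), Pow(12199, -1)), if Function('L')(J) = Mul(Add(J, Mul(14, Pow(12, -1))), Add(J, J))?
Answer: Rational(-1, 12199) ≈ -8.1974e-5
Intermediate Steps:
Function('L')(J) = Mul(2, J, Add(Rational(7, 6), J)) (Function('L')(J) = Mul(Add(J, Mul(14, Rational(1, 12))), Mul(2, J)) = Mul(Add(J, Rational(7, 6)), Mul(2, J)) = Mul(Add(Rational(7, 6), J), Mul(2, J)) = Mul(2, J, Add(Rational(7, 6), J)))
Function('y')(t) = -1 (Function('y')(t) = Add(-2, Mul(t, Pow(t, -1))) = Add(-2, 1) = -1)
Mul(Function('y')(Function('L')(-17)), Pow(12199, -1)) = Mul(-1, Pow(12199, -1)) = Mul(-1, Rational(1, 12199)) = Rational(-1, 12199)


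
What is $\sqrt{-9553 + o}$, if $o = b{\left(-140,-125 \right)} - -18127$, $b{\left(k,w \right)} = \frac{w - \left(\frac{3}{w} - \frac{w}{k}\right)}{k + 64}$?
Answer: $\frac{\sqrt{1516943663515}}{13300} \approx 92.605$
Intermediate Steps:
$b{\left(k,w \right)} = \frac{w - \frac{3}{w} + \frac{w}{k}}{64 + k}$
$o = \frac{4822216291}{266000}$ ($o = \frac{\left(-125\right)^{2} - -420 - 140 \left(-125\right)^{2}}{\left(-140\right) \left(-125\right) \left(64 - 140\right)} - -18127 = \left(- \frac{1}{140}\right) \left(- \frac{1}{125}\right) \frac{1}{-76} \left(15625 + 420 - 2187500\right) + 18127 = \left(- \frac{1}{140}\right) \left(- \frac{1}{125}\right) \left(- \frac{1}{76}\right) \left(15625 + 420 - 2187500\right) + 18127 = \left(- \frac{1}{140}\right) \left(- \frac{1}{125}\right) \left(- \frac{1}{76}\right) \left(-2171455\right) + 18127 = \frac{434291}{266000} + 18127 = \frac{4822216291}{266000} \approx 18129.0$)
$\sqrt{-9553 + o} = \sqrt{-9553 + \frac{4822216291}{266000}} = \sqrt{\frac{2281118291}{266000}} = \frac{\sqrt{1516943663515}}{13300}$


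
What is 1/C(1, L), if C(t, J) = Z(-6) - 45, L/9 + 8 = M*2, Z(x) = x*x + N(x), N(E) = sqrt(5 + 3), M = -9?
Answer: -9/73 - 2*sqrt(2)/73 ≈ -0.16203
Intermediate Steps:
N(E) = 2*sqrt(2) (N(E) = sqrt(8) = 2*sqrt(2))
Z(x) = x**2 + 2*sqrt(2) (Z(x) = x*x + 2*sqrt(2) = x**2 + 2*sqrt(2))
L = -234 (L = -72 + 9*(-9*2) = -72 + 9*(-18) = -72 - 162 = -234)
C(t, J) = -9 + 2*sqrt(2) (C(t, J) = ((-6)**2 + 2*sqrt(2)) - 45 = (36 + 2*sqrt(2)) - 45 = -9 + 2*sqrt(2))
1/C(1, L) = 1/(-9 + 2*sqrt(2))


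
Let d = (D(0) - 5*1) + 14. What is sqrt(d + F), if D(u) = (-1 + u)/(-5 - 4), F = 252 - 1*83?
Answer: sqrt(1603)/3 ≈ 13.346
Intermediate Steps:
F = 169 (F = 252 - 83 = 169)
D(u) = 1/9 - u/9 (D(u) = (-1 + u)/(-9) = (-1 + u)*(-1/9) = 1/9 - u/9)
d = 82/9 (d = ((1/9 - 1/9*0) - 5*1) + 14 = ((1/9 + 0) - 5) + 14 = (1/9 - 5) + 14 = -44/9 + 14 = 82/9 ≈ 9.1111)
sqrt(d + F) = sqrt(82/9 + 169) = sqrt(1603/9) = sqrt(1603)/3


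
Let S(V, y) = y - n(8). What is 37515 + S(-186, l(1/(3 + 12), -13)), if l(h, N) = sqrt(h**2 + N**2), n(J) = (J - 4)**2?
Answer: 37499 + sqrt(38026)/15 ≈ 37512.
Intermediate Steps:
n(J) = (-4 + J)**2
l(h, N) = sqrt(N**2 + h**2)
S(V, y) = -16 + y (S(V, y) = y - (-4 + 8)**2 = y - 1*4**2 = y - 1*16 = y - 16 = -16 + y)
37515 + S(-186, l(1/(3 + 12), -13)) = 37515 + (-16 + sqrt((-13)**2 + (1/(3 + 12))**2)) = 37515 + (-16 + sqrt(169 + (1/15)**2)) = 37515 + (-16 + sqrt(169 + 1/225)) = 37515 + (-16 + sqrt(38026/225)) = 37515 + (-16 + sqrt(38026)/15) = 37499 + sqrt(38026)/15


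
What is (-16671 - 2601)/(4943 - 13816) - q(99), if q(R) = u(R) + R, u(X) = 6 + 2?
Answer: -930139/8873 ≈ -104.83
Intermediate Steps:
u(X) = 8
q(R) = 8 + R
(-16671 - 2601)/(4943 - 13816) - q(99) = (-16671 - 2601)/(4943 - 13816) - (8 + 99) = -19272/(-8873) - 1*107 = -19272*(-1/8873) - 107 = 19272/8873 - 107 = -930139/8873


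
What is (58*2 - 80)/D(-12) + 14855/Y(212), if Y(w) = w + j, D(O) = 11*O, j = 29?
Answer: 162682/2651 ≈ 61.366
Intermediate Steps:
Y(w) = 29 + w (Y(w) = w + 29 = 29 + w)
(58*2 - 80)/D(-12) + 14855/Y(212) = (58*2 - 80)/((11*(-12))) + 14855/(29 + 212) = (116 - 80)/(-132) + 14855/241 = 36*(-1/132) + 14855*(1/241) = -3/11 + 14855/241 = 162682/2651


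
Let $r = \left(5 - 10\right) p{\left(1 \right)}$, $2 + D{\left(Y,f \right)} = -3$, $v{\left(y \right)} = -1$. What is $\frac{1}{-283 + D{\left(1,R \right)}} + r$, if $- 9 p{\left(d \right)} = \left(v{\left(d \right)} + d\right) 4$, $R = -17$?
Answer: $- \frac{1}{288} \approx -0.0034722$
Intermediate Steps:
$D{\left(Y,f \right)} = -5$ ($D{\left(Y,f \right)} = -2 - 3 = -5$)
$p{\left(d \right)} = \frac{4}{9} - \frac{4 d}{9}$ ($p{\left(d \right)} = - \frac{\left(-1 + d\right) 4}{9} = - \frac{-4 + 4 d}{9} = \frac{4}{9} - \frac{4 d}{9}$)
$r = 0$ ($r = \left(5 - 10\right) \left(\frac{4}{9} - \frac{4}{9}\right) = - 5 \left(\frac{4}{9} - \frac{4}{9}\right) = \left(-5\right) 0 = 0$)
$\frac{1}{-283 + D{\left(1,R \right)}} + r = \frac{1}{-283 - 5} + 0 = \frac{1}{-288} + 0 = - \frac{1}{288} + 0 = - \frac{1}{288}$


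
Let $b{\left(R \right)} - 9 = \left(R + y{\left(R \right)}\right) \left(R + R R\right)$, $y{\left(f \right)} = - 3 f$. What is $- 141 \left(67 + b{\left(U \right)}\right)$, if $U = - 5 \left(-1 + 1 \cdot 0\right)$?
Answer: $31584$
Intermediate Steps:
$U = 5$ ($U = - 5 \left(-1 + 0\right) = \left(-5\right) \left(-1\right) = 5$)
$b{\left(R \right)} = 9 - 2 R \left(R + R^{2}\right)$ ($b{\left(R \right)} = 9 + \left(R - 3 R\right) \left(R + R R\right) = 9 + - 2 R \left(R + R^{2}\right) = 9 - 2 R \left(R + R^{2}\right)$)
$- 141 \left(67 + b{\left(U \right)}\right) = - 141 \left(67 - \left(-9 + 50 + 250\right)\right) = - 141 \left(67 - 291\right) = \left(-141\right) \left(-224\right) = 31584$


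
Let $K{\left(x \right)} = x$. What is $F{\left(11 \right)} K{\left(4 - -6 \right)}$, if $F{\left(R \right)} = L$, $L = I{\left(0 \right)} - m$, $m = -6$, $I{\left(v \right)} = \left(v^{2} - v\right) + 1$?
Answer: $70$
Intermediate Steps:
$I{\left(v \right)} = 1 + v^{2} - v$
$L = 7$ ($L = \left(1 + 0^{2} - 0\right) - -6 = \left(1 + 0 + 0\right) + 6 = 1 + 6 = 7$)
$F{\left(R \right)} = 7$
$F{\left(11 \right)} K{\left(4 - -6 \right)} = 7 \left(4 - -6\right) = 7 \left(4 + 6\right) = 7 \cdot 10 = 70$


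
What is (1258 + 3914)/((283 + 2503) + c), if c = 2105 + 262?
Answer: 5172/5153 ≈ 1.0037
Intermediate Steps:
c = 2367
(1258 + 3914)/((283 + 2503) + c) = (1258 + 3914)/((283 + 2503) + 2367) = 5172/(2786 + 2367) = 5172/5153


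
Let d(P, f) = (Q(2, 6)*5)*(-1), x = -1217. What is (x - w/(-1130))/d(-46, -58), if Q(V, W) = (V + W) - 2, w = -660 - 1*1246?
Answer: 344279/8475 ≈ 40.623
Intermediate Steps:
w = -1906 (w = -660 - 1246 = -1906)
Q(V, W) = -2 + V + W
d(P, f) = -30 (d(P, f) = ((-2 + 2 + 6)*5)*(-1) = (6*5)*(-1) = 30*(-1) = -30)
(x - w/(-1130))/d(-46, -58) = (-1217 - (-1906)/(-1130))/(-30) = (-1217 - (-1906)*(-1)/1130)*(-1/30) = (-1217 - 1*953/565)*(-1/30) = (-1217 - 953/565)*(-1/30) = -688558/565*(-1/30) = 344279/8475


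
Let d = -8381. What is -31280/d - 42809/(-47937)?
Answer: 3769273/814929 ≈ 4.6253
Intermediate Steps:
-31280/d - 42809/(-47937) = -31280/(-8381) - 42809/(-47937) = -31280*(-1/8381) - 42809*(-1/47937) = 1840/493 + 42809/47937 = 3769273/814929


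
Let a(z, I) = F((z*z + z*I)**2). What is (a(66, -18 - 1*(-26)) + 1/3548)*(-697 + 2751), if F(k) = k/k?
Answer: 3644823/1774 ≈ 2054.6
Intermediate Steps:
F(k) = 1
a(z, I) = 1
(a(66, -18 - 1*(-26)) + 1/3548)*(-697 + 2751) = (1 + 1/3548)*(-697 + 2751) = (1 + 1/3548)*2054 = (3549/3548)*2054 = 3644823/1774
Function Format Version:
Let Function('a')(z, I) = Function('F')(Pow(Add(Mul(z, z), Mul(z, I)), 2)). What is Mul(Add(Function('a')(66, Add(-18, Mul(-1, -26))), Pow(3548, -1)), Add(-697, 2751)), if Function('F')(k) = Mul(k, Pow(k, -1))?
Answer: Rational(3644823, 1774) ≈ 2054.6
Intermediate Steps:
Function('F')(k) = 1
Function('a')(z, I) = 1
Mul(Add(Function('a')(66, Add(-18, Mul(-1, -26))), Pow(3548, -1)), Add(-697, 2751)) = Mul(Add(1, Pow(3548, -1)), Add(-697, 2751)) = Mul(Add(1, Rational(1, 3548)), 2054) = Mul(Rational(3549, 3548), 2054) = Rational(3644823, 1774)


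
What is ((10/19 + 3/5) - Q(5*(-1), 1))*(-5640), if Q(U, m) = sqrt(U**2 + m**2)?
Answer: -120696/19 + 5640*sqrt(26) ≈ 22406.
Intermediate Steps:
((10/19 + 3/5) - Q(5*(-1), 1))*(-5640) = ((10/19 + 3/5) - sqrt((5*(-1))**2 + 1**2))*(-5640) = ((10*(1/19) + 3*(1/5)) - sqrt((-5)**2 + 1))*(-5640) = ((10/19 + 3/5) - sqrt(25 + 1))*(-5640) = (107/95 - sqrt(26))*(-5640) = -120696/19 + 5640*sqrt(26)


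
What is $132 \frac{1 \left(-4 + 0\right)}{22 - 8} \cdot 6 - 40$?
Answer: $- \frac{1864}{7} \approx -266.29$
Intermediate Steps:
$132 \frac{1 \left(-4 + 0\right)}{22 - 8} \cdot 6 - 40 = 132 \frac{1 \left(-4\right)}{22 - 8} \cdot 6 - 40 = 132 - \frac{4}{14} \cdot 6 - 40 = 132 \left(-4\right) \frac{1}{14} \cdot 6 - 40 = 132 \left(\left(- \frac{2}{7}\right) 6\right) - 40 = 132 \left(- \frac{12}{7}\right) - 40 = - \frac{1584}{7} - 40 = - \frac{1864}{7}$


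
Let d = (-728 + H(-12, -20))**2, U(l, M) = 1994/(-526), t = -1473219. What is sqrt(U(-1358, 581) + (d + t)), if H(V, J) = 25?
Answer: I*sqrt(67717404901)/263 ≈ 989.45*I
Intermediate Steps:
U(l, M) = -997/263 (U(l, M) = 1994*(-1/526) = -997/263)
d = 494209 (d = (-728 + 25)**2 = (-703)**2 = 494209)
sqrt(U(-1358, 581) + (d + t)) = sqrt(-997/263 + (494209 - 1473219)) = sqrt(-997/263 - 979010) = sqrt(-257480627/263) = I*sqrt(67717404901)/263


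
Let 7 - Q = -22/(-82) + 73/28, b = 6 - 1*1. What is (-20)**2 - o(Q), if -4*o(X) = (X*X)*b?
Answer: 2220747525/5271616 ≈ 421.27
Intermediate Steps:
b = 5 (b = 6 - 1 = 5)
Q = 4735/1148 (Q = 7 - (-22/(-82) + 73/28) = 7 - (-22*(-1/82) + 73*(1/28)) = 7 - (11/41 + 73/28) = 7 - 1*3301/1148 = 7 - 3301/1148 = 4735/1148 ≈ 4.1246)
o(X) = -5*X**2/4 (o(X) = -X*X*5/4 = -X**2*5/4 = -5*X**2/4)
(-20)**2 - o(Q) = (-20)**2 - (-5)*(4735/1148)**2/4 = 400 - (-5)*22420225/(4*1317904) = 400 - 1*(-112101125/5271616) = 400 + 112101125/5271616 = 2220747525/5271616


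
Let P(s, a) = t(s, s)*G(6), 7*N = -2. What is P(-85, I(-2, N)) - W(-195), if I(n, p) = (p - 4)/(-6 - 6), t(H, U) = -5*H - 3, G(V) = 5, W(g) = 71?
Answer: 2039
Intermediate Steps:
N = -2/7 (N = (⅐)*(-2) = -2/7 ≈ -0.28571)
t(H, U) = -3 - 5*H
I(n, p) = ⅓ - p/12 (I(n, p) = (-4 + p)/(-12) = (-4 + p)*(-1/12) = ⅓ - p/12)
P(s, a) = -15 - 25*s (P(s, a) = (-3 - 5*s)*5 = -15 - 25*s)
P(-85, I(-2, N)) - W(-195) = (-15 - 25*(-85)) - 1*71 = (-15 + 2125) - 71 = 2110 - 71 = 2039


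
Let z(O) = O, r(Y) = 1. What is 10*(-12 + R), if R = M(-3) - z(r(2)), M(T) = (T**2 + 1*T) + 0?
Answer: -70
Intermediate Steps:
M(T) = T + T**2 (M(T) = (T**2 + T) + 0 = (T + T**2) + 0 = T + T**2)
R = 5 (R = -3*(1 - 3) - 1*1 = -3*(-2) - 1 = 6 - 1 = 5)
10*(-12 + R) = 10*(-12 + 5) = 10*(-7) = -70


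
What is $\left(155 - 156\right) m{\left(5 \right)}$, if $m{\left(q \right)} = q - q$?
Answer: $0$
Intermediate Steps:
$m{\left(q \right)} = 0$
$\left(155 - 156\right) m{\left(5 \right)} = \left(155 - 156\right) 0 = \left(-1\right) 0 = 0$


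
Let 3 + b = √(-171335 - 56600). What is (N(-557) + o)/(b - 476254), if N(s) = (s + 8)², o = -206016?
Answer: -45427773945/226820957984 - 95385*I*√227935/226820957984 ≈ -0.20028 - 0.00020077*I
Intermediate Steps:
N(s) = (8 + s)²
b = -3 + I*√227935 (b = -3 + √(-171335 - 56600) = -3 + √(-227935) = -3 + I*√227935 ≈ -3.0 + 477.43*I)
(N(-557) + o)/(b - 476254) = ((8 - 557)² - 206016)/((-3 + I*√227935) - 476254) = ((-549)² - 206016)/(-476257 + I*√227935) = (301401 - 206016)/(-476257 + I*√227935) = 95385/(-476257 + I*√227935)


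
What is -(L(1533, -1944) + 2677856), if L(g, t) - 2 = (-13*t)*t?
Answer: 46450910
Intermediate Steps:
L(g, t) = 2 - 13*t² (L(g, t) = 2 + (-13*t)*t = 2 - 13*t²)
-(L(1533, -1944) + 2677856) = -((2 - 13*(-1944)²) + 2677856) = -((2 - 13*3779136) + 2677856) = -((2 - 49128768) + 2677856) = -(-49128766 + 2677856) = -1*(-46450910) = 46450910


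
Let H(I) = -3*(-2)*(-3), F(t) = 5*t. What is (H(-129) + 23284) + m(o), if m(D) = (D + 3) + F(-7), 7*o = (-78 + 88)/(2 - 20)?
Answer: 1463737/63 ≈ 23234.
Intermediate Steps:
H(I) = -18 (H(I) = 6*(-3) = -18)
o = -5/63 (o = ((-78 + 88)/(2 - 20))/7 = (10/(-18))/7 = (10*(-1/18))/7 = (⅐)*(-5/9) = -5/63 ≈ -0.079365)
m(D) = -32 + D (m(D) = (D + 3) + 5*(-7) = (3 + D) - 35 = -32 + D)
(H(-129) + 23284) + m(o) = (-18 + 23284) + (-32 - 5/63) = 23266 - 2021/63 = 1463737/63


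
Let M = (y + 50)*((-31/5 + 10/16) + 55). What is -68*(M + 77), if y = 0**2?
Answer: -173281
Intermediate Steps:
y = 0
M = 9885/4 (M = (0 + 50)*((-31/5 + 10/16) + 55) = 50*((-31*1/5 + 10*(1/16)) + 55) = 50*((-31/5 + 5/8) + 55) = 50*(-223/40 + 55) = 50*(1977/40) = 9885/4 ≈ 2471.3)
-68*(M + 77) = -68*(9885/4 + 77) = -68*10193/4 = -173281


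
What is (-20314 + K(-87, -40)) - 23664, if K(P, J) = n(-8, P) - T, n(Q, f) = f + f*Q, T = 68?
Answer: -43437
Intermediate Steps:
n(Q, f) = f + Q*f
K(P, J) = -68 - 7*P (K(P, J) = P*(1 - 8) - 1*68 = P*(-7) - 68 = -7*P - 68 = -68 - 7*P)
(-20314 + K(-87, -40)) - 23664 = (-20314 + (-68 - 7*(-87))) - 23664 = (-20314 + (-68 + 609)) - 23664 = (-20314 + 541) - 23664 = -19773 - 23664 = -43437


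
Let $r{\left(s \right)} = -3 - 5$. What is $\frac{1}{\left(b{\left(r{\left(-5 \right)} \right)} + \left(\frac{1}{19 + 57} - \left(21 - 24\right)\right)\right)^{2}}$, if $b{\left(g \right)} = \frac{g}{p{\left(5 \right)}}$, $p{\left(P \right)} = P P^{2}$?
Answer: $\frac{90250000}{784952289} \approx 0.11498$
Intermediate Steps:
$p{\left(P \right)} = P^{3}$
$r{\left(s \right)} = -8$
$b{\left(g \right)} = \frac{g}{125}$ ($b{\left(g \right)} = \frac{g}{5^{3}} = \frac{g}{125}$)
$\frac{1}{\left(b{\left(r{\left(-5 \right)} \right)} + \left(\frac{1}{19 + 57} - \left(21 - 24\right)\right)\right)^{2}} = \frac{1}{\left(\frac{1}{125} \left(-8\right) + \left(\frac{1}{19 + 57} - \left(21 - 24\right)\right)\right)^{2}} = \frac{1}{\left(- \frac{8}{125} + \left(\frac{1}{76} - -3\right)\right)^{2}} = \frac{1}{\left(- \frac{8}{125} + \left(\frac{1}{76} + 3\right)\right)^{2}} = \frac{1}{\left(- \frac{8}{125} + \frac{229}{76}\right)^{2}} = \frac{1}{\left(\frac{28017}{9500}\right)^{2}} = \frac{1}{\frac{784952289}{90250000}} = \frac{90250000}{784952289}$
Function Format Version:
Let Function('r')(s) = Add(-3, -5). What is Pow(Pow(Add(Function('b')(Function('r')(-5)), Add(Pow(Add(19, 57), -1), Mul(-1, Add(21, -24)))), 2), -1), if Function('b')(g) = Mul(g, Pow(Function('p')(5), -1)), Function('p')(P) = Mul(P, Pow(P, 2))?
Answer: Rational(90250000, 784952289) ≈ 0.11498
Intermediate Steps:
Function('p')(P) = Pow(P, 3)
Function('r')(s) = -8
Function('b')(g) = Mul(Rational(1, 125), g) (Function('b')(g) = Mul(g, Pow(Pow(5, 3), -1)) = Mul(g, Pow(125, -1)) = Mul(g, Rational(1, 125)) = Mul(Rational(1, 125), g))
Pow(Pow(Add(Function('b')(Function('r')(-5)), Add(Pow(Add(19, 57), -1), Mul(-1, Add(21, -24)))), 2), -1) = Pow(Pow(Add(Mul(Rational(1, 125), -8), Add(Pow(Add(19, 57), -1), Mul(-1, Add(21, -24)))), 2), -1) = Pow(Pow(Add(Rational(-8, 125), Add(Pow(76, -1), Mul(-1, -3))), 2), -1) = Pow(Pow(Add(Rational(-8, 125), Add(Rational(1, 76), 3)), 2), -1) = Pow(Pow(Add(Rational(-8, 125), Rational(229, 76)), 2), -1) = Pow(Pow(Rational(28017, 9500), 2), -1) = Pow(Rational(784952289, 90250000), -1) = Rational(90250000, 784952289)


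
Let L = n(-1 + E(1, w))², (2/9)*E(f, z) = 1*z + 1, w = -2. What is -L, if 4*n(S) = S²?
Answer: -14641/256 ≈ -57.191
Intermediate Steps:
E(f, z) = 9/2 + 9*z/2 (E(f, z) = 9*(1*z + 1)/2 = 9*(z + 1)/2 = 9*(1 + z)/2 = 9/2 + 9*z/2)
n(S) = S²/4
L = 14641/256 (L = ((-1 + (9/2 + (9/2)*(-2)))²/4)² = ((-1 + (9/2 - 9))²/4)² = ((-1 - 9/2)²/4)² = ((-11/2)²/4)² = ((¼)*(121/4))² = (121/16)² = 14641/256 ≈ 57.191)
-L = -1*14641/256 = -14641/256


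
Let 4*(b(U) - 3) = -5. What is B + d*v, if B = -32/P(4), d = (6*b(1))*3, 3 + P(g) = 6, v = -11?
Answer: -2143/6 ≈ -357.17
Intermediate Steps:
b(U) = 7/4 (b(U) = 3 + (¼)*(-5) = 3 - 5/4 = 7/4)
P(g) = 3 (P(g) = -3 + 6 = 3)
d = 63/2 (d = (6*(7/4))*3 = (21/2)*3 = 63/2 ≈ 31.500)
B = -32/3 ≈ -10.667
B + d*v = -32/3 + (63/2)*(-11) = -32/3 - 693/2 = -2143/6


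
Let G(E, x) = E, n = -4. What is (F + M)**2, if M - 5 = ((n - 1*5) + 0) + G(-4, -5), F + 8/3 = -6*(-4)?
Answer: 1600/9 ≈ 177.78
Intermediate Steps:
F = 64/3 (F = -8/3 - 6*(-4) = -8/3 + 24 = 64/3 ≈ 21.333)
M = -8 (M = 5 + (((-4 - 1*5) + 0) - 4) = 5 + (((-4 - 5) + 0) - 4) = 5 + ((-9 + 0) - 4) = 5 + (-9 - 4) = 5 - 13 = -8)
(F + M)**2 = (64/3 - 8)**2 = (40/3)**2 = 1600/9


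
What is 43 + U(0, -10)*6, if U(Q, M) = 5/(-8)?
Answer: 157/4 ≈ 39.250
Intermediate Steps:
U(Q, M) = -5/8 (U(Q, M) = 5*(-1/8) = -5/8)
43 + U(0, -10)*6 = 43 - 5/8*6 = 43 - 15/4 = 157/4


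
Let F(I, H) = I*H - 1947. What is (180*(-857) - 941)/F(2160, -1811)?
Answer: 155201/3913707 ≈ 0.039656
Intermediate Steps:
F(I, H) = -1947 + H*I (F(I, H) = H*I - 1947 = -1947 + H*I)
(180*(-857) - 941)/F(2160, -1811) = (180*(-857) - 941)/(-1947 - 1811*2160) = (-154260 - 941)/(-1947 - 3911760) = -155201/(-3913707) = -155201*(-1/3913707) = 155201/3913707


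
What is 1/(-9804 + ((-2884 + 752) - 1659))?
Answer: -1/13595 ≈ -7.3556e-5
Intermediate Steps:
1/(-9804 + ((-2884 + 752) - 1659)) = 1/(-9804 + (-2132 - 1659)) = 1/(-9804 - 3791) = 1/(-13595) = -1/13595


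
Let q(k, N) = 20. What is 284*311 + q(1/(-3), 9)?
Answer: 88344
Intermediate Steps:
284*311 + q(1/(-3), 9) = 284*311 + 20 = 88324 + 20 = 88344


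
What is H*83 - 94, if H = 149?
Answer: 12273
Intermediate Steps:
H*83 - 94 = 149*83 - 94 = 12367 - 94 = 12273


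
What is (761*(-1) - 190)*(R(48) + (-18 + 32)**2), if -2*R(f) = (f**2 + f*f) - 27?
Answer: 3983739/2 ≈ 1.9919e+6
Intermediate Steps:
R(f) = 27/2 - f**2 (R(f) = -((f**2 + f*f) - 27)/2 = -((f**2 + f**2) - 27)/2 = -(2*f**2 - 27)/2 = -(-27 + 2*f**2)/2 = 27/2 - f**2)
(761*(-1) - 190)*(R(48) + (-18 + 32)**2) = (761*(-1) - 190)*((27/2 - 1*48**2) + (-18 + 32)**2) = (-761 - 190)*((27/2 - 1*2304) + 14**2) = -951*((27/2 - 2304) + 196) = -951*(-4581/2 + 196) = -951*(-4189/2) = 3983739/2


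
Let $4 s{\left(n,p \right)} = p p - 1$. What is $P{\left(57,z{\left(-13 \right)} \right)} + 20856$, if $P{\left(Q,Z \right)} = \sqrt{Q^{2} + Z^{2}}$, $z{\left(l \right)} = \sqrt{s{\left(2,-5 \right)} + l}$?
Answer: $20856 + \sqrt{3242} \approx 20913.0$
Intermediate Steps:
$s{\left(n,p \right)} = - \frac{1}{4} + \frac{p^{2}}{4}$ ($s{\left(n,p \right)} = \frac{p p - 1}{4} = \frac{p^{2} - 1}{4} = \frac{-1 + p^{2}}{4} = - \frac{1}{4} + \frac{p^{2}}{4}$)
$z{\left(l \right)} = \sqrt{6 + l}$ ($z{\left(l \right)} = \sqrt{\left(- \frac{1}{4} + \frac{\left(-5\right)^{2}}{4}\right) + l} = \sqrt{\left(- \frac{1}{4} + \frac{1}{4} \cdot 25\right) + l} = \sqrt{\left(- \frac{1}{4} + \frac{25}{4}\right) + l} = \sqrt{6 + l}$)
$P{\left(57,z{\left(-13 \right)} \right)} + 20856 = \sqrt{57^{2} + \left(\sqrt{6 - 13}\right)^{2}} + 20856 = \sqrt{3249 + \left(\sqrt{-7}\right)^{2}} + 20856 = \sqrt{3249 + \left(i \sqrt{7}\right)^{2}} + 20856 = \sqrt{3249 - 7} + 20856 = \sqrt{3242} + 20856 = 20856 + \sqrt{3242}$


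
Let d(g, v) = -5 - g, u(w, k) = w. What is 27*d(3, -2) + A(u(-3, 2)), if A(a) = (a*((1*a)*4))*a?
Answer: -324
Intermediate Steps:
A(a) = 4*a**3 (A(a) = (a*(a*4))*a = (a*(4*a))*a = (4*a**2)*a = 4*a**3)
27*d(3, -2) + A(u(-3, 2)) = 27*(-5 - 1*3) + 4*(-3)**3 = 27*(-5 - 3) + 4*(-27) = 27*(-8) - 108 = -216 - 108 = -324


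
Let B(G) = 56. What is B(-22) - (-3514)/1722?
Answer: 7139/123 ≈ 58.041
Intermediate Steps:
B(-22) - (-3514)/1722 = 56 - (-3514)/1722 = 56 - 1*(-251/123) = 56 + 251/123 = 7139/123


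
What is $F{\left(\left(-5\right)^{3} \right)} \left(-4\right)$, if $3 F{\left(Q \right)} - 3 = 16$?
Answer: $- \frac{76}{3} \approx -25.333$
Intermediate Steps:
$F{\left(Q \right)} = \frac{19}{3}$ ($F{\left(Q \right)} = 1 + \frac{1}{3} \cdot 16 = 1 + \frac{16}{3} = \frac{19}{3}$)
$F{\left(\left(-5\right)^{3} \right)} \left(-4\right) = \frac{19}{3} \left(-4\right) = - \frac{76}{3}$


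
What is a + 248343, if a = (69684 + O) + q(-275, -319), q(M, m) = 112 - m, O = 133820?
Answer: 452278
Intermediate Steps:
a = 203935 (a = (69684 + 133820) + (112 - 1*(-319)) = 203504 + (112 + 319) = 203504 + 431 = 203935)
a + 248343 = 203935 + 248343 = 452278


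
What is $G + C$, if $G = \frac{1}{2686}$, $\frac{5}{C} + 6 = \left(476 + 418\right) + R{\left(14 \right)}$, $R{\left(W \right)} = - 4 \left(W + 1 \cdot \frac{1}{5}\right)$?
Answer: $\frac{35653}{5581508} \approx 0.0063877$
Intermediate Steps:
$R{\left(W \right)} = - \frac{4}{5} - 4 W$ ($R{\left(W \right)} = - 4 \left(W + 1 \cdot \frac{1}{5}\right) = - 4 \left(W + \frac{1}{5}\right) = - 4 \left(\frac{1}{5} + W\right) = - \frac{4}{5} - 4 W$)
$C = \frac{25}{4156}$ ($C = \frac{5}{-6 + \left(\left(476 + 418\right) - \frac{284}{5}\right)} = \frac{5}{-6 + \left(894 - \frac{284}{5}\right)} = \frac{5}{-6 + \frac{4186}{5}} = \frac{5}{\frac{4156}{5}} = 5 \cdot \frac{5}{4156} = \frac{25}{4156} \approx 0.0060154$)
$G = \frac{1}{2686} \approx 0.0003723$
$G + C = \frac{1}{2686} + \frac{25}{4156} = \frac{35653}{5581508}$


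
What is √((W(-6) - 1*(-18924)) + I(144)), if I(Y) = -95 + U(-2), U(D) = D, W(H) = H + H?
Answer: √18815 ≈ 137.17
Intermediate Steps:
W(H) = 2*H
I(Y) = -97 (I(Y) = -95 - 2 = -97)
√((W(-6) - 1*(-18924)) + I(144)) = √((2*(-6) - 1*(-18924)) - 97) = √((-12 + 18924) - 97) = √(18912 - 97) = √18815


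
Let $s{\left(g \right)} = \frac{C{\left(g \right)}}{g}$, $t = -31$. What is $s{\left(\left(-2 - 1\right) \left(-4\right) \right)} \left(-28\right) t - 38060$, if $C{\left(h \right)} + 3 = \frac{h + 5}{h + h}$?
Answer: $- \frac{2752255}{72} \approx -38226.0$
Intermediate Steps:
$C{\left(h \right)} = -3 + \frac{5 + h}{2 h}$ ($C{\left(h \right)} = -3 + \frac{h + 5}{h + h} = -3 + \frac{5 + h}{2 h}$)
$s{\left(g \right)} = \frac{5 \left(1 - g\right)}{2 g^{2}}$ ($s{\left(g \right)} = \frac{\frac{5}{2} \frac{1}{g} \left(1 - g\right)}{g} = \frac{5 \left(1 - g\right)}{2 g^{2}}$)
$s{\left(\left(-2 - 1\right) \left(-4\right) \right)} \left(-28\right) t - 38060 = \frac{5 \left(1 - \left(-2 - 1\right) \left(-4\right)\right)}{2 \cdot 16 \left(-2 - 1\right)^{2}} \left(-28\right) \left(-31\right) - 38060 = \frac{5 \left(1 - \left(-3\right) \left(-4\right)\right)}{2 \cdot 144} \left(-28\right) \left(-31\right) - 38060 = \frac{5 \left(1 - 12\right)}{2 \cdot 144} \left(-28\right) \left(-31\right) - 38060 = \frac{5}{2} \cdot \frac{1}{144} \left(1 - 12\right) \left(-28\right) \left(-31\right) - 38060 = \frac{5}{2} \cdot \frac{1}{144} \left(-11\right) \left(-28\right) \left(-31\right) - 38060 = \left(- \frac{55}{288}\right) \left(-28\right) \left(-31\right) - 38060 = \frac{385}{72} \left(-31\right) - 38060 = - \frac{11935}{72} - 38060 = - \frac{2752255}{72}$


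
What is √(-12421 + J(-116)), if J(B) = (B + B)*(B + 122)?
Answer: I*√13813 ≈ 117.53*I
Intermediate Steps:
J(B) = 2*B*(122 + B) (J(B) = (2*B)*(122 + B) = 2*B*(122 + B))
√(-12421 + J(-116)) = √(-12421 + 2*(-116)*(122 - 116)) = √(-12421 + 2*(-116)*6) = √(-12421 - 1392) = √(-13813) = I*√13813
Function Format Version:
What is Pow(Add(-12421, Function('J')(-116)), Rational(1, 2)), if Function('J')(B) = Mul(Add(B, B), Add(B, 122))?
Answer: Mul(I, Pow(13813, Rational(1, 2))) ≈ Mul(117.53, I)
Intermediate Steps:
Function('J')(B) = Mul(2, B, Add(122, B)) (Function('J')(B) = Mul(Mul(2, B), Add(122, B)) = Mul(2, B, Add(122, B)))
Pow(Add(-12421, Function('J')(-116)), Rational(1, 2)) = Pow(Add(-12421, Mul(2, -116, Add(122, -116))), Rational(1, 2)) = Pow(Add(-12421, Mul(2, -116, 6)), Rational(1, 2)) = Pow(Add(-12421, -1392), Rational(1, 2)) = Pow(-13813, Rational(1, 2)) = Mul(I, Pow(13813, Rational(1, 2)))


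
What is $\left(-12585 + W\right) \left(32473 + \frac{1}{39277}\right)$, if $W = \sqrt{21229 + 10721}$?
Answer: $- \frac{16051437846870}{39277} + \frac{19131630330 \sqrt{142}}{39277} \approx -4.0287 \cdot 10^{8}$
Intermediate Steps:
$W = 15 \sqrt{142}$ ($W = \sqrt{31950} = 15 \sqrt{142} \approx 178.75$)
$\left(-12585 + W\right) \left(32473 + \frac{1}{39277}\right) = \left(-12585 + 15 \sqrt{142}\right) \left(32473 + \frac{1}{39277}\right) = \left(-12585 + 15 \sqrt{142}\right) \frac{1275442022}{39277} = - \frac{16051437846870}{39277} + \frac{19131630330 \sqrt{142}}{39277}$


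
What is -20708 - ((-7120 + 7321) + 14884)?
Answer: -35793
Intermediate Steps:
-20708 - ((-7120 + 7321) + 14884) = -20708 - (201 + 14884) = -20708 - 1*15085 = -20708 - 15085 = -35793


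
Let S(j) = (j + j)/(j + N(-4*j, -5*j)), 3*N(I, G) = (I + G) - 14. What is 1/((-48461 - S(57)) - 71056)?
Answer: -178/21273855 ≈ -8.3671e-6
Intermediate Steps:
N(I, G) = -14/3 + G/3 + I/3 (N(I, G) = ((I + G) - 14)/3 = ((G + I) - 14)/3 = (-14 + G + I)/3 = -14/3 + G/3 + I/3)
S(j) = 2*j/(-14/3 - 2*j) (S(j) = (j + j)/(j + (-14/3 + (-5*j)/3 + (-4*j)/3)) = (2*j)/(j + (-14/3 - 5*j/3 - 4*j/3)) = (2*j)/(j + (-14/3 - 3*j)) = (2*j)/(-14/3 - 2*j) = 2*j/(-14/3 - 2*j))
1/((-48461 - S(57)) - 71056) = 1/((-48461 - 3*57/(-7 - 3*57)) - 71056) = 1/((-48461 - 3*57/(-7 - 171)) - 71056) = 1/((-48461 - 3*57/(-178)) - 71056) = 1/((-48461 - 3*57*(-1)/178) - 71056) = 1/((-48461 - 1*(-171/178)) - 71056) = 1/((-48461 + 171/178) - 71056) = 1/(-8625887/178 - 71056) = 1/(-21273855/178) = -178/21273855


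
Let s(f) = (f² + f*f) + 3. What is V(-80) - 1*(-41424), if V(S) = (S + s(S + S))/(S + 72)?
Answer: 280269/8 ≈ 35034.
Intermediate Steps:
s(f) = 3 + 2*f² (s(f) = (f² + f²) + 3 = 2*f² + 3 = 3 + 2*f²)
V(S) = (3 + S + 8*S²)/(72 + S) (V(S) = (S + (3 + 2*(S + S)²))/(S + 72) = (S + (3 + 2*(2*S)²))/(72 + S) = (S + (3 + 2*(4*S²)))/(72 + S) = (S + (3 + 8*S²))/(72 + S) = (3 + S + 8*S²)/(72 + S))
V(-80) - 1*(-41424) = (3 - 80 + 8*(-80)²)/(72 - 80) - 1*(-41424) = (3 - 80 + 8*6400)/(-8) + 41424 = -(3 - 80 + 51200)/8 + 41424 = -⅛*51123 + 41424 = -51123/8 + 41424 = 280269/8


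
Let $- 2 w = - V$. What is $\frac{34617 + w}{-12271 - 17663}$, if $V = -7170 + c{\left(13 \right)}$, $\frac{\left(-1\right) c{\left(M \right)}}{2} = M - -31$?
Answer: $- \frac{15494}{14967} \approx -1.0352$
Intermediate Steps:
$c{\left(M \right)} = -62 - 2 M$ ($c{\left(M \right)} = - 2 \left(M - -31\right) = - 2 \left(M + 31\right) = - 2 \left(31 + M\right) = -62 - 2 M$)
$V = -7258$ ($V = -7170 - 88 = -7258$)
$w = -3629$ ($w = - \frac{\left(-1\right) \left(-7258\right)}{2} = \left(- \frac{1}{2}\right) 7258 = -3629$)
$\frac{34617 + w}{-12271 - 17663} = \frac{34617 - 3629}{-12271 - 17663} = \frac{30988}{-29934} = 30988 \left(- \frac{1}{29934}\right) = - \frac{15494}{14967}$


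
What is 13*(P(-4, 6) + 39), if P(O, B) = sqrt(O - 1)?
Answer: 507 + 13*I*sqrt(5) ≈ 507.0 + 29.069*I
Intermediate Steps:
P(O, B) = sqrt(-1 + O)
13*(P(-4, 6) + 39) = 13*(sqrt(-1 - 4) + 39) = 13*(sqrt(-5) + 39) = 13*(I*sqrt(5) + 39) = 13*(39 + I*sqrt(5)) = 507 + 13*I*sqrt(5)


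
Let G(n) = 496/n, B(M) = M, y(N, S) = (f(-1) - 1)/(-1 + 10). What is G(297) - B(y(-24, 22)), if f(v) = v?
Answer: 562/297 ≈ 1.8923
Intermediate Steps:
y(N, S) = -2/9 (y(N, S) = (-1 - 1)/(-1 + 10) = -2/9)
G(297) - B(y(-24, 22)) = 496/297 - 1*(-2/9) = 496*(1/297) + 2/9 = 496/297 + 2/9 = 562/297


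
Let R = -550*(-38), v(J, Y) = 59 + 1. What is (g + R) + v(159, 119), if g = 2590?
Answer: 23550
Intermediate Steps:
v(J, Y) = 60
R = 20900
(g + R) + v(159, 119) = (2590 + 20900) + 60 = 23490 + 60 = 23550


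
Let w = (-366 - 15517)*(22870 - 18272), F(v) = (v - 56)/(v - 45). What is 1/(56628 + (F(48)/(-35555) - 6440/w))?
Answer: 556410612615/31508420261959568 ≈ 1.7659e-5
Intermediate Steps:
F(v) = (-56 + v)/(-45 + v)
w = -73030034 (w = -15883*4598 = -73030034)
1/(56628 + (F(48)/(-35555) - 6440/w)) = 1/(56628 + (((-56 + 48)/(-45 + 48))/(-35555) - 6440/(-73030034))) = 1/(56628 + ((-8/3)*(-1/35555) - 6440*(-1/73030034))) = 1/(56628 + (((⅓)*(-8))*(-1/35555) + 460/5216431)) = 1/(56628 + (-8/3*(-1/35555) + 460/5216431)) = 1/(56628 + (8/106665 + 460/5216431)) = 1/(56628 + 90797348/556410612615) = 1/(31508420261959568/556410612615) = 556410612615/31508420261959568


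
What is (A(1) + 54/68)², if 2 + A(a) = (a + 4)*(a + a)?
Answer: 89401/1156 ≈ 77.337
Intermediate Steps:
A(a) = -2 + 2*a*(4 + a) (A(a) = -2 + (a + 4)*(a + a) = -2 + (4 + a)*(2*a) = -2 + 2*a*(4 + a))
(A(1) + 54/68)² = ((-2 + 2*1² + 8*1) + 54/68)² = ((-2 + 2*1 + 8) + 54*(1/68))² = ((-2 + 2 + 8) + 27/34)² = (8 + 27/34)² = (299/34)² = 89401/1156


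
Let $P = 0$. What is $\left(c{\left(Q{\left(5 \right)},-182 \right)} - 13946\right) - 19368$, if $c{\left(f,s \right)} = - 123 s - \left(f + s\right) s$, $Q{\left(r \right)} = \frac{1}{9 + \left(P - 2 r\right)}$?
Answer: $-44234$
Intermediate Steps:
$Q{\left(r \right)} = \frac{1}{9 - 2 r}$ ($Q{\left(r \right)} = \frac{1}{9 + \left(0 - 2 r\right)} = \frac{1}{9 - 2 r}$)
$c{\left(f,s \right)} = - 123 s - s \left(f + s\right)$
$\left(c{\left(Q{\left(5 \right)},-182 \right)} - 13946\right) - 19368 = \left(\left(-1\right) \left(-182\right) \left(123 + \frac{1}{9 - 10} - 182\right) - 13946\right) - 19368 = \left(\left(-1\right) \left(-182\right) \left(123 + \frac{1}{-1} - 182\right) - 13946\right) - 19368 = \left(\left(-1\right) \left(-182\right) \left(123 - 1 - 182\right) - 13946\right) - 19368 = \left(\left(-1\right) \left(-182\right) \left(-60\right) - 13946\right) - 19368 = \left(-10920 - 13946\right) - 19368 = -24866 - 19368 = -44234$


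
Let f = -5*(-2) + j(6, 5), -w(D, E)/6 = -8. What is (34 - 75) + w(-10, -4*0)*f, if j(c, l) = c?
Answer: 727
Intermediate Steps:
w(D, E) = 48 (w(D, E) = -6*(-8) = 48)
f = 16 (f = -5*(-2) + 6 = 10 + 6 = 16)
(34 - 75) + w(-10, -4*0)*f = (34 - 75) + 48*16 = -41 + 768 = 727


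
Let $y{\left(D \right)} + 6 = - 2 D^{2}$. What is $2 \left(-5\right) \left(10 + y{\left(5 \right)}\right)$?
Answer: $460$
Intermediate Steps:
$y{\left(D \right)} = -6 - 2 D^{2}$
$2 \left(-5\right) \left(10 + y{\left(5 \right)}\right) = 2 \left(-5\right) \left(10 - \left(6 + 2 \cdot 5^{2}\right)\right) = - 10 \left(10 - 56\right) = \left(-10\right) \left(-46\right) = 460$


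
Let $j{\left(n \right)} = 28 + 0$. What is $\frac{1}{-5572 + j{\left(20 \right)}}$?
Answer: $- \frac{1}{5544} \approx -0.00018038$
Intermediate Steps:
$j{\left(n \right)} = 28$
$\frac{1}{-5572 + j{\left(20 \right)}} = \frac{1}{-5572 + 28} = \frac{1}{-5544} = - \frac{1}{5544}$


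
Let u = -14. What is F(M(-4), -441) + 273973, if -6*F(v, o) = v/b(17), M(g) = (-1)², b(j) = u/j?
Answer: 23013749/84 ≈ 2.7397e+5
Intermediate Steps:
b(j) = -14/j
M(g) = 1
F(v, o) = 17*v/84 (F(v, o) = -v/(6*((-14/17))) = -v/(6*((-14*1/17))) = -v/(6*(-14/17)) = -v*(-17)/(6*14) = -(-17)*v/84 = 17*v/84)
F(M(-4), -441) + 273973 = (17/84)*1 + 273973 = 17/84 + 273973 = 23013749/84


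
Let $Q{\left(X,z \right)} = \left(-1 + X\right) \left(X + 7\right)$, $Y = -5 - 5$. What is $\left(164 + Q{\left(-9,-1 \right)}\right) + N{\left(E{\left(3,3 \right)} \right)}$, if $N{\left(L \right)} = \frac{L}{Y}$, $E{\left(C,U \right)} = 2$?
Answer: $\frac{919}{5} \approx 183.8$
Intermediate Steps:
$Y = -10$ ($Y = -5 - 5 = -10$)
$Q{\left(X,z \right)} = \left(-1 + X\right) \left(7 + X\right)$
$N{\left(L \right)} = - \frac{L}{10}$ ($N{\left(L \right)} = \frac{L}{-10} = L \left(- \frac{1}{10}\right) = - \frac{L}{10}$)
$\left(164 + Q{\left(-9,-1 \right)}\right) + N{\left(E{\left(3,3 \right)} \right)} = \left(164 + \left(-7 + \left(-9\right)^{2} + 6 \left(-9\right)\right)\right) - \frac{1}{5} = \left(164 - -20\right) - \frac{1}{5} = \left(164 + 20\right) - \frac{1}{5} = 184 - \frac{1}{5} = \frac{919}{5}$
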